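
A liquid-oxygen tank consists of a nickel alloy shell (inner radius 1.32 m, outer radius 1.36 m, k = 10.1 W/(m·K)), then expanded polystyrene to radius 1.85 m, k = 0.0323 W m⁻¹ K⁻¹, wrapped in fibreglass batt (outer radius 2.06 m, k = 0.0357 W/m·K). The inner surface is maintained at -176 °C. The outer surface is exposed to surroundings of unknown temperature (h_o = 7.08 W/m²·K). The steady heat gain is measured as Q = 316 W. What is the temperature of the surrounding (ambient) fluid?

Series resistances:
  R_nickel alloy = (1/1.32 − 1/1.36)/(4πk) = 0.02228/(4π·10.1) = 1.756×10^-4 K/W
  R_expanded polystyrene = (1/1.36 − 1/1.85)/(4πk) = 0.1948/(4π·0.0323) = 0.4798 K/W
  R_fibreglass batt = (1/1.85 − 1/2.06)/(4πk) = 0.05510/(4π·0.0357) = 0.1228 K/W
  R_conv,out = 1/(4πr²h) = 1/(4π·2.06²·7.08) = 0.002649 K/W
ΣR = 0.6055 K/W
ΔT = Q·ΣR = 316 × 0.6055 = 191.3 K
Heat flows inward, so T_out = T_in + ΔT = -176 + 191.3 = 15.3 °C

T_out = 15.3 °C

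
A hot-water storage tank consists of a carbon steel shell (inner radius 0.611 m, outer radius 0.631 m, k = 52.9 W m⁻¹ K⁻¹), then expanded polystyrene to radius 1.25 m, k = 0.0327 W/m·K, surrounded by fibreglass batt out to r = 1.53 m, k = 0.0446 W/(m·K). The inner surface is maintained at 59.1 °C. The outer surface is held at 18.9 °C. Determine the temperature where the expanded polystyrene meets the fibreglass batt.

Series thermal resistances, inner to outer:
  R_carbon steel = (1/0.611 − 1/0.631)/(4πk) = 0.05188/(4π·52.9) = 7.804×10^-5 K/W
  R_expanded polystyrene = (1/0.631 − 1/1.25)/(4πk) = 0.7848/(4π·0.0327) = 1.910 K/W
  R_fibreglass batt = (1/1.25 − 1/1.53)/(4πk) = 0.1464/(4π·0.0446) = 0.2612 K/W
ΣR = 7.804×10^-5 + 1.910 + 0.2612 = 2.171 K/W
Q = ΔT/ΣR = (59.1 °C − 18.9 °C)/2.171 = 18.52 W
From the inner boundary to the expanded polystyrene/fibreglass batt interface, ΣR_partial = 1.910 K/W.
T_interface = T_in − Q·ΣR_partial = 59.1 °C − (18.52)(1.910) = 23.7 °C

T = 23.7 °C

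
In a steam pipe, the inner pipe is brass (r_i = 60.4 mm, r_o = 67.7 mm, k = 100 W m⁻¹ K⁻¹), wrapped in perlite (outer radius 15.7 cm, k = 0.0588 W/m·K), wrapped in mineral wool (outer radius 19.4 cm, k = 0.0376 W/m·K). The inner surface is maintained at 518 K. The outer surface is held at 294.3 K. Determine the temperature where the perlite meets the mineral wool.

Series thermal resistances, inner to outer:
  R'_brass = ln(0.0677/0.0604)/(2πk) = 0.1141/(2π·100) = 1.816×10^-4 m·K/W
  R'_perlite = ln(0.157/0.0677)/(2πk) = 0.8412/(2π·0.0588) = 2.277 m·K/W
  R'_mineral wool = ln(0.194/0.157)/(2πk) = 0.2116/(2π·0.0376) = 0.8957 m·K/W
ΣR = 1.816×10^-4 + 2.277 + 0.8957 = 3.173 m·K/W
Q' = ΔT/ΣR = (518 K − 294.3 K)/3.173 = 70.50 W/m
From the inner boundary to the perlite/mineral wool interface, ΣR_partial = 2.277 m·K/W.
T_interface = T_in − Q'·ΣR_partial = 518 K − (70.50)(2.277) = 357.5 K

T = 357.5 K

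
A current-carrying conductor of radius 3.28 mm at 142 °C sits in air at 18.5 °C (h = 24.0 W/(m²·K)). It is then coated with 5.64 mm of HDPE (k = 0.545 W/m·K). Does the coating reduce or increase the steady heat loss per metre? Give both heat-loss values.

Critical radius for a cylinder: r_cr = k/h = 0.0227 m = 2.27 cm.
Outer radius after coating: r₂ = 0.00328 + 0.00564 = 0.00892 m.
Since r₁ < r_cr and r₂ ≤ r_cr, the coating moves toward the maximum at r_cr — heat loss rises.
Bare: R = 1/(2πr₁h) = 2.022 m·K/W; Q = 123.5/2.022 = 61.1 W/m.
Coated: R = R_cond + R_conv = 1.036 m·K/W; Q = 123.5/1.036 = 119 W/m.

increases: 61.1 → 119 W/m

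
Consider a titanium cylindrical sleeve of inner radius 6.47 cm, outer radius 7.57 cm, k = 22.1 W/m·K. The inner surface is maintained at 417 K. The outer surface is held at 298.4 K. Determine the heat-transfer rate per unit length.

Q' = 105 kW/m

Q' = 2πk·ΔT/ln(r₂/r₁) = 2π × 22.1 × 118.6 / ln(0.0757/0.0647) = 1.05×10^5 W/m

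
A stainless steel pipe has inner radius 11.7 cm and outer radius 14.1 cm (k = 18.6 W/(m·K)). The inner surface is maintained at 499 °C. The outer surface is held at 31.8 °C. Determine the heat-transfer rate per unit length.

Q' = 2.93×10^5 W/m

Q' = 2πk·ΔT/ln(r₂/r₁) = 2π × 18.6 × 467.2 / ln(0.141/0.117) = 2.93×10^5 W/m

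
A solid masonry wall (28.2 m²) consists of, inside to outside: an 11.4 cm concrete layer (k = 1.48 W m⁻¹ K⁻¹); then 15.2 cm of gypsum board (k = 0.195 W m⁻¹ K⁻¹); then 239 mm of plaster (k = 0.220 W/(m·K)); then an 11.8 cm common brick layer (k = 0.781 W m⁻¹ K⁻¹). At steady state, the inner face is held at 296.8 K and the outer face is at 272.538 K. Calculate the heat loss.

Treat each layer as a resistance in series:
  R_concrete = L/(kA) = 0.114/(1.48·28.2) = 0.002731 K/W
  R_gypsum board = L/(kA) = 0.152/(0.195·28.2) = 0.02764 K/W
  R_plaster = L/(kA) = 0.239/(0.220·28.2) = 0.03852 K/W
  R_common brick = L/(kA) = 0.118/(0.781·28.2) = 0.005358 K/W
ΣR = 0.002731 + 0.02764 + 0.03852 + 0.005358 = 0.07425 K/W
Q = ΔT/ΣR = (296.8 K − 272.538 K)/0.07425 = 327 W

Q = 327 W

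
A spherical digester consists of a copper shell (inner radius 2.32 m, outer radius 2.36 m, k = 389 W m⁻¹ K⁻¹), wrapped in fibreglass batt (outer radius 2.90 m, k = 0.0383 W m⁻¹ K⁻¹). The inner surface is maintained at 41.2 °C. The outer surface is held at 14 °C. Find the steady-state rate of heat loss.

Series thermal resistances, inner to outer:
  R_copper = (1/2.32 − 1/2.36)/(4πk) = 0.007306/(4π·389) = 1.495×10^-6 K/W
  R_fibreglass batt = (1/2.36 − 1/2.90)/(4πk) = 0.07890/(4π·0.0383) = 0.1639 K/W
ΣR = 1.495×10^-6 + 0.1639 = 0.1639 K/W
Q = ΔT/ΣR = (41.2 °C − 14 °C)/0.1639 = 166 W

Q = 166 W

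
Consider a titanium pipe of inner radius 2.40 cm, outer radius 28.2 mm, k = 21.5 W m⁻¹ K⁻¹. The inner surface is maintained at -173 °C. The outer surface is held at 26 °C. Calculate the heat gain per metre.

Q' = 167 kW/m

Q' = 2πk·ΔT/ln(r₂/r₁) = 2π × 21.5 × 199 / ln(0.0282/0.0240) = 1.67×10^5 W/m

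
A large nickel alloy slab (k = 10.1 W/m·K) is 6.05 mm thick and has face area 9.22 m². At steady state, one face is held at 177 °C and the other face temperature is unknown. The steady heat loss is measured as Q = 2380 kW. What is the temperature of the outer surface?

T_out = 22.4 °C

Series resistances:
  R_nickel alloy = L/(kA) = 0.00605/(10.1·9.22) = 6.497×10^-5 K/W
ΣR = 6.497×10^-5 K/W
ΔT = Q·ΣR = 2.38×10^6 × 6.497×10^-5 = 154.6 K
Heat flows outward, so T_out = T_in − ΔT = 177 − 154.6 = 22.4 °C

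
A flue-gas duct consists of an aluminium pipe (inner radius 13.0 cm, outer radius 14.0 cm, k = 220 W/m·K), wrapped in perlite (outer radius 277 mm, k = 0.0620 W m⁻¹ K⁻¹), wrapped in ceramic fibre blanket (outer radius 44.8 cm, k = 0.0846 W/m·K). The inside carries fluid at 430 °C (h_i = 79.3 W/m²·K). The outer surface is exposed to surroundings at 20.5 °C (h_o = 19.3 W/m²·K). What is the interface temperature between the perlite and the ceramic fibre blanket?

Series thermal resistances, inner to outer:
  R'_conv,in = 1/(2πr h) = 1/(2π·0.130·79.3) = 0.01544 m·K/W
  R'_aluminium = ln(0.140/0.130)/(2πk) = 0.07411/(2π·220) = 5.361×10^-5 m·K/W
  R'_perlite = ln(0.277/0.140)/(2πk) = 0.6824/(2π·0.0620) = 1.752 m·K/W
  R'_ceramic fibre blanket = ln(0.448/0.277)/(2πk) = 0.4808/(2π·0.0846) = 0.9045 m·K/W
  R'_conv,out = 1/(2πr h) = 1/(2π·0.448·19.3) = 0.01841 m·K/W
ΣR = 0.01544 + 5.361×10^-5 + 1.752 + 0.9045 + 0.01841 = 2.690 m·K/W
Q' = ΔT/ΣR = (430 °C − 20.5 °C)/2.690 = 152.2 W/m
From the inner boundary to the perlite/ceramic fibre blanket interface, ΣR_partial = 1.767 m·K/W.
T_interface = T_in − Q'·ΣR_partial = 430 °C − (152.2)(1.767) = 161 °C

T = 161 °C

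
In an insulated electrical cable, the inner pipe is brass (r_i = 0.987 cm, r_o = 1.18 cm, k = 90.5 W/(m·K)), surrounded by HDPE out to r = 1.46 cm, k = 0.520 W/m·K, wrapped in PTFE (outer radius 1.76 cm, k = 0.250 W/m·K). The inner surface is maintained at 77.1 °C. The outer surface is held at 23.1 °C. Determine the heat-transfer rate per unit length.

Treat each layer as a resistance in series:
  R'_brass = ln(0.0118/0.00987)/(2πk) = 0.1786/(2π·90.5) = 3.141×10^-4 m·K/W
  R'_HDPE = ln(0.0146/0.0118)/(2πk) = 0.2129/(2π·0.520) = 0.06517 m·K/W
  R'_PTFE = ln(0.0176/0.0146)/(2πk) = 0.1869/(2π·0.250) = 0.1190 m·K/W
ΣR = 3.141×10^-4 + 0.06517 + 0.1190 = 0.1845 m·K/W
Q' = ΔT/ΣR = (77.1 °C − 23.1 °C)/0.1845 = 293 W/m

Q' = 293 W/m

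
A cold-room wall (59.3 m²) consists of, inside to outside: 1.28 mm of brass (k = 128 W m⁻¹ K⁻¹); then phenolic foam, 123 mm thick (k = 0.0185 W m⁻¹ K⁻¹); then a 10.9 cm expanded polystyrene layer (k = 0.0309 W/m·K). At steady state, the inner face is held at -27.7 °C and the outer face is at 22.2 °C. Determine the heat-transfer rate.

Q = 291 W

Treat each layer as a resistance in series:
  R_brass = L/(kA) = 0.00128/(128·59.3) = 1.686×10^-7 K/W
  R_phenolic foam = L/(kA) = 0.123/(0.0185·59.3) = 0.1121 K/W
  R_expanded polystyrene = L/(kA) = 0.109/(0.0309·59.3) = 0.05949 K/W
ΣR = 1.686×10^-7 + 0.1121 + 0.05949 = 0.1716 K/W
Q = ΔT/ΣR = (-27.7 °C − 22.2 °C)/0.1716 = -291 W
(Negative Q ⇒ heat flows inward; heat gain = 291 W.)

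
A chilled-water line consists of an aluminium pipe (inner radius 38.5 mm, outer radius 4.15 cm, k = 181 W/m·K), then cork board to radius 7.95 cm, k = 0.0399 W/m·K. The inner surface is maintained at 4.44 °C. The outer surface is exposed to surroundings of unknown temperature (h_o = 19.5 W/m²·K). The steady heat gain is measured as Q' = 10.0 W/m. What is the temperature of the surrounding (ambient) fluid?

T_out = 31.4 °C

Sum the resistances:
  R'_aluminium = ln(0.0415/0.0385)/(2πk) = 0.07504/(2π·181) = 6.598×10^-5 m·K/W
  R'_cork board = ln(0.0795/0.0415)/(2πk) = 0.6501/(2π·0.0399) = 2.593 m·K/W
  R'_conv,out = 1/(2πr h) = 1/(2π·0.0795·19.5) = 0.1027 m·K/W
ΣR = 2.696 m·K/W
ΔT = Q'·ΣR = 10.0 × 2.696 = 26.96 K
Heat flows inward, so T_out = T_in + ΔT = 4.44 + 26.96 = 31.4 °C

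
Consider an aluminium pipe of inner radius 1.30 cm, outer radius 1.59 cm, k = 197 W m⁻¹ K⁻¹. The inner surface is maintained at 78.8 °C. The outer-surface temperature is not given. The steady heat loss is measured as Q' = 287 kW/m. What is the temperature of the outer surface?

Sum the resistances:
  R'_aluminium = ln(0.0159/0.0130)/(2πk) = 0.2014/(2π·197) = 1.627×10^-4 m·K/W
ΣR = 1.627×10^-4 m·K/W
ΔT = Q'·ΣR = 2.87×10^5 × 1.627×10^-4 = 46.69 K
Heat flows outward, so T_out = T_in − ΔT = 78.8 − 46.69 = 32.1 °C

T_out = 32.1 °C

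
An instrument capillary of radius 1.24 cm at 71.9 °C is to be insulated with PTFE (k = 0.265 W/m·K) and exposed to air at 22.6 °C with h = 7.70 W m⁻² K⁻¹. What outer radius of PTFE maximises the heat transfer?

r_cr = 3.44 cm

For a cylinder, r_cr = k_ins/h = 0.265/7.70 = 0.0344 m = 3.44 cm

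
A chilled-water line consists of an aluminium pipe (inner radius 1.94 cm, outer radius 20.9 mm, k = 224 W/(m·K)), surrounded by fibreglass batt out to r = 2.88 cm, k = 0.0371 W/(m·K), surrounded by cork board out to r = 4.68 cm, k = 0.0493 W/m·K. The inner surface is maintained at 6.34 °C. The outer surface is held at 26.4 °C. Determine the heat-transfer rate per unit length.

Series thermal resistances, inner to outer:
  R'_aluminium = ln(0.0209/0.0194)/(2πk) = 0.07448/(2π·224) = 5.292×10^-5 m·K/W
  R'_fibreglass batt = ln(0.0288/0.0209)/(2πk) = 0.3206/(2π·0.0371) = 1.375 m·K/W
  R'_cork board = ln(0.0468/0.0288)/(2πk) = 0.4855/(2π·0.0493) = 1.567 m·K/W
ΣR = 5.292×10^-5 + 1.375 + 1.567 = 2.942 m·K/W
Q' = ΔT/ΣR = (6.34 °C − 26.4 °C)/2.942 = -6.82 W/m
(Negative Q' ⇒ heat flows inward; heat gain = 6.82 W/m.)

Q' = 6.82 W/m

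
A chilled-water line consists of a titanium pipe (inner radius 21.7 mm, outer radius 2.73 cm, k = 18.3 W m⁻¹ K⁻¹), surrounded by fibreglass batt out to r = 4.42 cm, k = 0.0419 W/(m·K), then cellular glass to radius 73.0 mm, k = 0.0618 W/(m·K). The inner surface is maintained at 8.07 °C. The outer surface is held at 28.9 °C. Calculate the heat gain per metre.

Q' = 6.67 W/m

Series thermal resistances, inner to outer:
  R'_titanium = ln(0.0273/0.0217)/(2πk) = 0.2296/(2π·18.3) = 0.001997 m·K/W
  R'_fibreglass batt = ln(0.0442/0.0273)/(2πk) = 0.4818/(2π·0.0419) = 1.830 m·K/W
  R'_cellular glass = ln(0.0730/0.0442)/(2πk) = 0.5017/(2π·0.0618) = 1.292 m·K/W
ΣR = 0.001997 + 1.830 + 1.292 = 3.124 m·K/W
Q' = ΔT/ΣR = (8.07 °C − 28.9 °C)/3.124 = -6.67 W/m
(Negative Q' ⇒ heat flows inward; heat gain = 6.67 W/m.)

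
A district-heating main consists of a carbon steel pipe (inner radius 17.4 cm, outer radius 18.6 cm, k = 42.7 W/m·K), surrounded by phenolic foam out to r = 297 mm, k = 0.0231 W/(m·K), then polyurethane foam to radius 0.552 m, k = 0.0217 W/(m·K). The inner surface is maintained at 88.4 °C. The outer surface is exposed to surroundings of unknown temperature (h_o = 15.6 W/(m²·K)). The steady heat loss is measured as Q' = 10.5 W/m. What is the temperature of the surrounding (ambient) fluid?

T_out = 6.62 °C

Sum the resistances:
  R'_carbon steel = ln(0.186/0.174)/(2πk) = 0.06669/(2π·42.7) = 2.486×10^-4 m·K/W
  R'_phenolic foam = ln(0.297/0.186)/(2πk) = 0.4680/(2π·0.0231) = 3.224 m·K/W
  R'_polyurethane foam = ln(0.552/0.297)/(2πk) = 0.6198/(2π·0.0217) = 4.546 m·K/W
  R'_conv,out = 1/(2πr h) = 1/(2π·0.552·15.6) = 0.01848 m·K/W
ΣR = 7.789 m·K/W
ΔT = Q'·ΣR = 10.5 × 7.789 = 81.78 K
Heat flows outward, so T_out = T_in − ΔT = 88.4 − 81.78 = 6.62 °C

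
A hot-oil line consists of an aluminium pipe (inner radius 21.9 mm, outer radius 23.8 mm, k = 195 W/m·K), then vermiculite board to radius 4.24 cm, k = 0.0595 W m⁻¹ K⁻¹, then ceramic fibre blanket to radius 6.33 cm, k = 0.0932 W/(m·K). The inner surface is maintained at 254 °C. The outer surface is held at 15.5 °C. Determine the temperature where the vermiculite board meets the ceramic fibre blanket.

T = 88.7 °C

Resistance network (inner→outer):
  R'_aluminium = ln(0.0238/0.0219)/(2πk) = 0.08320/(2π·195) = 6.791×10^-5 m·K/W
  R'_vermiculite board = ln(0.0424/0.0238)/(2πk) = 0.5775/(2π·0.0595) = 1.545 m·K/W
  R'_ceramic fibre blanket = ln(0.0633/0.0424)/(2πk) = 0.4007/(2π·0.0932) = 0.6843 m·K/W
ΣR = 6.791×10^-5 + 1.545 + 0.6843 = 2.229 m·K/W
Q' = ΔT/ΣR = (254 °C − 15.5 °C)/2.229 = 107.0 W/m
From the inner boundary to the vermiculite board/ceramic fibre blanket interface, ΣR_partial = 1.545 m·K/W.
T_interface = T_in − Q'·ΣR_partial = 254 °C − (107.0)(1.545) = 88.7 °C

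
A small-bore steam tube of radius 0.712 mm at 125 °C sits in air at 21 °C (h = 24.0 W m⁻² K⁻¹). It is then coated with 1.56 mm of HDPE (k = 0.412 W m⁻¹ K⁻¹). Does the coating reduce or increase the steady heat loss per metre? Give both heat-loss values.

Critical radius for a cylinder: r_cr = k/h = 0.0172 m = 1.72 cm.
Outer radius after coating: r₂ = 7.12×10^-4 + 0.00156 = 0.002272 m.
Since r₁ < r_cr and r₂ ≤ r_cr, the coating moves toward the maximum at r_cr — heat loss rises.
Bare: R = 1/(2πr₁h) = 9.314 m·K/W; Q = 104/9.314 = 11.2 W/m.
Coated: R = R_cond + R_conv = 3.367 m·K/W; Q = 104/3.367 = 30.9 W/m.

increases: 11.2 → 30.9 W/m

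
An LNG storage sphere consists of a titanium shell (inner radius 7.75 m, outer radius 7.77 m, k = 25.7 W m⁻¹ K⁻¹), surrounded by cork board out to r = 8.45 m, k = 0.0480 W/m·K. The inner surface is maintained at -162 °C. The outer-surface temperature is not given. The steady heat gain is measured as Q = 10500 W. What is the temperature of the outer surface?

T_out = 18.3 °C

Sum the resistances:
  R_titanium = (1/7.75 − 1/7.77)/(4πk) = 3.321×10^-4/(4π·25.7) = 1.028×10^-6 K/W
  R_cork board = (1/7.77 − 1/8.45)/(4πk) = 0.01036/(4π·0.0480) = 0.01717 K/W
ΣR = 0.01717 K/W
ΔT = Q·ΣR = 10500 × 0.01717 = 180.3 K
Heat flows inward, so T_out = T_in + ΔT = -162 + 180.3 = 18.3 °C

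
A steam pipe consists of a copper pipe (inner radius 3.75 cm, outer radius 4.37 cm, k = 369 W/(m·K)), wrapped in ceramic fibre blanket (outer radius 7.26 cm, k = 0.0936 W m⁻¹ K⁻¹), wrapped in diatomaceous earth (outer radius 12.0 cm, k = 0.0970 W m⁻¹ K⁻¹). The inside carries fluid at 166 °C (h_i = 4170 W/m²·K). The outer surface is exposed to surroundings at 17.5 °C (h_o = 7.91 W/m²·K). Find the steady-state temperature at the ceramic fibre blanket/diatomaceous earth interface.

Resistance network (inner→outer):
  R'_conv,in = 1/(2πr h) = 1/(2π·0.0375·4170) = 0.001018 m·K/W
  R'_copper = ln(0.0437/0.0375)/(2πk) = 0.1530/(2π·369) = 6.599×10^-5 m·K/W
  R'_ceramic fibre blanket = ln(0.0726/0.0437)/(2πk) = 0.5076/(2π·0.0936) = 0.8631 m·K/W
  R'_diatomaceous earth = ln(0.120/0.0726)/(2πk) = 0.5025/(2π·0.0970) = 0.8245 m·K/W
  R'_conv,out = 1/(2πr h) = 1/(2π·0.120·7.91) = 0.1677 m·K/W
ΣR = 0.001018 + 6.599×10^-5 + 0.8631 + 0.8245 + 0.1677 = 1.856 m·K/W
Q' = ΔT/ΣR = (166 °C − 17.5 °C)/1.856 = 80.01 W/m
From the inner boundary to the ceramic fibre blanket/diatomaceous earth interface, ΣR_partial = 0.8642 m·K/W.
T_interface = T_in − Q'·ΣR_partial = 166 °C − (80.01)(0.8642) = 96.9 °C

T = 96.9 °C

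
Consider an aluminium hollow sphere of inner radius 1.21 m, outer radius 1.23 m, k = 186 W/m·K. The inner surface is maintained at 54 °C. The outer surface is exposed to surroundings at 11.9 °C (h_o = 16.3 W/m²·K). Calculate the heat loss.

Series thermal resistances, inner to outer:
  R_aluminium = (1/1.21 − 1/1.23)/(4πk) = 0.01344/(4π·186) = 5.749×10^-6 K/W
  R_conv,out = 1/(4πr²h) = 1/(4π·1.23²·16.3) = 0.003227 K/W
ΣR = 5.749×10^-6 + 0.003227 = 0.003233 K/W
Q = ΔT/ΣR = (54 °C − 11.9 °C)/0.003233 = 13000 W

Q = 13.0 kW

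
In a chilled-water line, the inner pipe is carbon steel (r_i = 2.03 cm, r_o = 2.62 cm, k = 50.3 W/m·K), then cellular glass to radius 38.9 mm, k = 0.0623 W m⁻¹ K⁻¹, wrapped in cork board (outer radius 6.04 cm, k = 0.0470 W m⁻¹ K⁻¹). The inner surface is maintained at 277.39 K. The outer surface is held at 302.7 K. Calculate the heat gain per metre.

Q' = 10.1 W/m

Resistance network (inner→outer):
  R'_carbon steel = ln(0.0262/0.0203)/(2πk) = 0.2551/(2π·50.3) = 8.073×10^-4 m·K/W
  R'_cellular glass = ln(0.0389/0.0262)/(2πk) = 0.3952/(2π·0.0623) = 1.010 m·K/W
  R'_cork board = ln(0.0604/0.0389)/(2πk) = 0.4400/(2π·0.0470) = 1.490 m·K/W
ΣR = 8.073×10^-4 + 1.010 + 1.490 = 2.501 m·K/W
Q' = ΔT/ΣR = (277.39 K − 302.7 K)/2.501 = -10.1 W/m
(Negative Q' ⇒ heat flows inward; heat gain = 10.1 W/m.)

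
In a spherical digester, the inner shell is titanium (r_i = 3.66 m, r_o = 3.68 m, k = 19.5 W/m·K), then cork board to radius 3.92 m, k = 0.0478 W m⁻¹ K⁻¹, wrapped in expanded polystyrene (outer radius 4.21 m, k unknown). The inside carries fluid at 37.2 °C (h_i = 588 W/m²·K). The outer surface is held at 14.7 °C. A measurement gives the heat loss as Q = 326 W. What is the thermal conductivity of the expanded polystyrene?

ΣR = ΔT/Q = |37.2 − 14.7|/326 = 0.06902 K/W
Known resistances:
  R_conv,in = 1/(4πr²h) = 1/(4π·3.66²·588) = 1.010×10^-5 K/W
  R_titanium = (1/3.66 − 1/3.68)/(4πk) = 0.001485/(4π·19.5) = 6.060×10^-6 K/W
  R_cork board = (1/3.68 − 1/3.92)/(4πk) = 0.01664/(4π·0.0478) = 0.02770 K/W
R_expanded polystyrene = ΣR − ΣR_known = 0.06902 − 0.02772 = 0.04130 K/W
(1/r₁−1/r₂)/(4πk) = 0.04130 ⇒ k = 0.01757/(4π·0.04130) = 0.0339 W/m·K

k = 0.0339 W/m·K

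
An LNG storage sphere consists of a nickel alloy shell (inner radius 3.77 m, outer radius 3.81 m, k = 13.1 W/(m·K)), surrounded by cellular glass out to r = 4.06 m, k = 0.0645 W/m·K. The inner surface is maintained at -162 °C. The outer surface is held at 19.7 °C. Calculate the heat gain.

Series thermal resistances, inner to outer:
  R_nickel alloy = (1/3.77 − 1/3.81)/(4πk) = 0.002785/(4π·13.1) = 1.692×10^-5 K/W
  R_cellular glass = (1/3.81 − 1/4.06)/(4πk) = 0.01616/(4π·0.0645) = 0.01994 K/W
ΣR = 1.692×10^-5 + 0.01994 = 0.01996 K/W
Q = ΔT/ΣR = (-162 °C − 19.7 °C)/0.01996 = -9100 W
(Negative Q ⇒ heat flows inward; heat gain = 9100 W.)

Q = 9.10 kW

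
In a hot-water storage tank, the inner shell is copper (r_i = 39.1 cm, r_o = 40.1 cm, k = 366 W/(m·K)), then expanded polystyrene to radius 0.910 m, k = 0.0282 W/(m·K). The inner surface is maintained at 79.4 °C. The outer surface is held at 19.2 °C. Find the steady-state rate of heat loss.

Resistance network (inner→outer):
  R_copper = (1/0.391 − 1/0.401)/(4πk) = 0.06378/(4π·366) = 1.387×10^-5 K/W
  R_expanded polystyrene = (1/0.401 − 1/0.910)/(4πk) = 1.395/(4π·0.0282) = 3.936 K/W
ΣR = 1.387×10^-5 + 3.936 = 3.936 K/W
Q = ΔT/ΣR = (79.4 °C − 19.2 °C)/3.936 = 15.3 W

Q = 15.3 W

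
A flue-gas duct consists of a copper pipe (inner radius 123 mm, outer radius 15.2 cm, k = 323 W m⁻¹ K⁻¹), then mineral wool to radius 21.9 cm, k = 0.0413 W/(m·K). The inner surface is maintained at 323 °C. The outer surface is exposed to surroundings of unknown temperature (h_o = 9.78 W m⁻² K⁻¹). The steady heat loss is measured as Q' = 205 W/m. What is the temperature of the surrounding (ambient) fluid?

Series resistances:
  R'_copper = ln(0.152/0.123)/(2πk) = 0.2117/(2π·323) = 1.043×10^-4 m·K/W
  R'_mineral wool = ln(0.219/0.152)/(2πk) = 0.3652/(2π·0.0413) = 1.407 m·K/W
  R'_conv,out = 1/(2πr h) = 1/(2π·0.219·9.78) = 0.07431 m·K/W
ΣR = 1.482 m·K/W
ΔT = Q'·ΣR = 205 × 1.482 = 303.8 K
Heat flows outward, so T_out = T_in − ΔT = 323 − 303.8 = 19.2 °C

T_out = 19.2 °C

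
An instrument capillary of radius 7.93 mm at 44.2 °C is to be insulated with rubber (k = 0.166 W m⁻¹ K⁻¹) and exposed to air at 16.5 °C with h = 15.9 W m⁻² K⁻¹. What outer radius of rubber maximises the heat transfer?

r_cr = 1.04 cm

For a cylinder, r_cr = k_ins/h = 0.166/15.9 = 0.0104 m = 1.04 cm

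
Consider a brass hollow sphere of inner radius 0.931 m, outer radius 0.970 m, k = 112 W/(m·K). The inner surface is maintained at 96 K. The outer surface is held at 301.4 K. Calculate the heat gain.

Q = 6690 kW

Q = 4πk·ΔT/(1/r₁ − 1/r₂) = 4π × 112 × 205.4 / (1/0.931 − 1/0.970) = 6.69×10^6 W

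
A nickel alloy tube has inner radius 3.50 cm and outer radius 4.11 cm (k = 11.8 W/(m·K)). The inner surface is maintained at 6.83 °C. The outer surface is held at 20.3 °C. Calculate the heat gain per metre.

Q' = 2πk·ΔT/ln(r₂/r₁) = 2π × 11.8 × 13.47 / ln(0.0411/0.0350) = 6220 W/m

Q' = 6.22 kW/m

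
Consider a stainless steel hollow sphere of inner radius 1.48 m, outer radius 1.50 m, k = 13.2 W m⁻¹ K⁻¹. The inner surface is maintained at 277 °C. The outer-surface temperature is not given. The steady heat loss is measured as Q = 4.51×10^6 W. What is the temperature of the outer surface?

Sum the resistances:
  R_stainless steel = (1/1.48 − 1/1.50)/(4πk) = 0.009009/(4π·13.2) = 5.431×10^-5 K/W
ΣR = 5.431×10^-5 K/W
ΔT = Q·ΣR = 4.51×10^6 × 5.431×10^-5 = 244.9 K
Heat flows outward, so T_out = T_in − ΔT = 277 − 244.9 = 32.1 °C

T_out = 32.1 °C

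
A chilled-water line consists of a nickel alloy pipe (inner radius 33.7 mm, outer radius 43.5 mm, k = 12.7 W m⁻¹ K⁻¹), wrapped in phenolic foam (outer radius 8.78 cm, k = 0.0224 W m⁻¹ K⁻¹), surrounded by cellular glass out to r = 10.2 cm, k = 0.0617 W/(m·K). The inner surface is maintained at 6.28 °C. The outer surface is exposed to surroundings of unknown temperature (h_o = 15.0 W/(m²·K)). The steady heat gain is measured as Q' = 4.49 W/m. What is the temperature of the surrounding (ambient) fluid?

Series resistances:
  R'_nickel alloy = ln(0.0435/0.0337)/(2πk) = 0.2553/(2π·12.7) = 0.003199 m·K/W
  R'_phenolic foam = ln(0.0878/0.0435)/(2πk) = 0.7023/(2π·0.0224) = 4.990 m·K/W
  R'_cellular glass = ln(0.102/0.0878)/(2πk) = 0.1499/(2π·0.0617) = 0.3867 m·K/W
  R'_conv,out = 1/(2πr h) = 1/(2π·0.102·15.0) = 0.1040 m·K/W
ΣR = 5.484 m·K/W
ΔT = Q'·ΣR = 4.49 × 5.484 = 24.62 K
Heat flows inward, so T_out = T_in + ΔT = 6.28 + 24.62 = 30.9 °C

T_out = 30.9 °C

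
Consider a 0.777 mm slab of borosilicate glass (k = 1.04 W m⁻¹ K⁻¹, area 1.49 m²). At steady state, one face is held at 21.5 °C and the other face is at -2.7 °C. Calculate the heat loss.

Q = kA·ΔT/L = 1.04 × 1.49 × |21.5 °C − -2.7 °C| / 7.77×10^-4 = 48300 W

Q = 48.3 kW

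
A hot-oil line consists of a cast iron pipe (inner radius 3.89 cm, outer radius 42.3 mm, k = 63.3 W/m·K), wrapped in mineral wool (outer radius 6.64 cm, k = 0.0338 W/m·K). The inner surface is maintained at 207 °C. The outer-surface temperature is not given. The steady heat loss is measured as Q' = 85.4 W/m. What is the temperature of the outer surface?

Series resistances:
  R'_cast iron = ln(0.0423/0.0389)/(2πk) = 0.08379/(2π·63.3) = 2.107×10^-4 m·K/W
  R'_mineral wool = ln(0.0664/0.0423)/(2πk) = 0.4509/(2π·0.0338) = 2.123 m·K/W
ΣR = 2.123 m·K/W
ΔT = Q'·ΣR = 85.4 × 2.123 = 181.3 K
Heat flows outward, so T_out = T_in − ΔT = 207 − 181.3 = 25.7 °C

T_out = 25.7 °C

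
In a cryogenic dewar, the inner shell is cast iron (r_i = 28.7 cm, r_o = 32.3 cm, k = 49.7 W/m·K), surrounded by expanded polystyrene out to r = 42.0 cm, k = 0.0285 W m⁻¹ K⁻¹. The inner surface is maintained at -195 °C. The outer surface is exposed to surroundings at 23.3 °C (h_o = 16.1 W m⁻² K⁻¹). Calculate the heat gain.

Resistance network (inner→outer):
  R_cast iron = (1/0.287 − 1/0.323)/(4πk) = 0.3883/(4π·49.7) = 6.218×10^-4 K/W
  R_expanded polystyrene = (1/0.323 − 1/0.420)/(4πk) = 0.7150/(4π·0.0285) = 1.996 K/W
  R_conv,out = 1/(4πr²h) = 1/(4π·0.420²·16.1) = 0.02802 K/W
ΣR = 6.218×10^-4 + 1.996 + 0.02802 = 2.025 K/W
Q = ΔT/ΣR = (-195 °C − 23.3 °C)/2.025 = -108 W
(Negative Q ⇒ heat flows inward; heat gain = 108 W.)

Q = 108 W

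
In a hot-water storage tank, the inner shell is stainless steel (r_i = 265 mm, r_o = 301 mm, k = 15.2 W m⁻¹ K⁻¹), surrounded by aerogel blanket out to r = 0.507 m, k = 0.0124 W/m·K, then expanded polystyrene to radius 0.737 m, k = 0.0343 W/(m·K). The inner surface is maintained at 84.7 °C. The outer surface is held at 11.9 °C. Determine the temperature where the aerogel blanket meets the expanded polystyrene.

Series thermal resistances, inner to outer:
  R_stainless steel = (1/0.265 − 1/0.301)/(4πk) = 0.4513/(4π·15.2) = 0.002363 K/W
  R_aerogel blanket = (1/0.301 − 1/0.507)/(4πk) = 1.350/(4π·0.0124) = 8.663 K/W
  R_expanded polystyrene = (1/0.507 − 1/0.737)/(4πk) = 0.6155/(4π·0.0343) = 1.428 K/W
ΣR = 0.002363 + 8.663 + 1.428 = 10.09 K/W
Q = ΔT/ΣR = (84.7 °C − 11.9 °C)/10.09 = 7.215 W
From the inner boundary to the aerogel blanket/expanded polystyrene interface, ΣR_partial = 8.665 K/W.
T_interface = T_in − Q·ΣR_partial = 84.7 °C − (7.215)(8.665) = 22.2 °C

T = 22.2 °C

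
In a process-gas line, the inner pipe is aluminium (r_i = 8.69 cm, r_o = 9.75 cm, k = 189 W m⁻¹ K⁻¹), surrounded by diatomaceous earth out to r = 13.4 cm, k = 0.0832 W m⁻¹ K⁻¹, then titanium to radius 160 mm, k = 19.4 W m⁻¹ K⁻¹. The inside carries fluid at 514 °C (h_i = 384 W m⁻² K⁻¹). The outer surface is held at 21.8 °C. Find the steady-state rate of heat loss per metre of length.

Treat each layer as a resistance in series:
  R'_conv,in = 1/(2πr h) = 1/(2π·0.0869·384) = 0.004769 m·K/W
  R'_aluminium = ln(0.0975/0.0869)/(2πk) = 0.1151/(2π·189) = 9.692×10^-5 m·K/W
  R'_diatomaceous earth = ln(0.134/0.0975)/(2πk) = 0.3180/(2π·0.0832) = 0.6083 m·K/W
  R'_titanium = ln(0.160/0.134)/(2πk) = 0.1773/(2π·19.4) = 0.001455 m·K/W
ΣR = 0.004769 + 9.692×10^-5 + 0.6083 + 0.001455 = 0.6146 m·K/W
Q' = ΔT/ΣR = (514 °C − 21.8 °C)/0.6146 = 801 W/m

Q' = 801 W/m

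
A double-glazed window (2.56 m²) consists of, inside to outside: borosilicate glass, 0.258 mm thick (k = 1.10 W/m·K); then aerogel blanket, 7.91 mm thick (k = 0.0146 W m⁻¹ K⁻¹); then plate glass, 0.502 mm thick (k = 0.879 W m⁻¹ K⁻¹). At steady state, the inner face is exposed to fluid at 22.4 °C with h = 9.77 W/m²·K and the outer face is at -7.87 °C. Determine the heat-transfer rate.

Treat each layer as a resistance in series:
  R_conv,in = 1/(hA) = 1/(9.77·2.56) = 0.03998 K/W
  R_borosilicate glass = L/(kA) = 2.58×10^-4/(1.10·2.56) = 9.162×10^-5 K/W
  R_aerogel blanket = L/(kA) = 0.00791/(0.0146·2.56) = 0.2116 K/W
  R_plate glass = L/(kA) = 5.02×10^-4/(0.879·2.56) = 2.231×10^-4 K/W
ΣR = 0.03998 + 9.162×10^-5 + 0.2116 + 2.231×10^-4 = 0.2519 K/W
Q = ΔT/ΣR = (22.4 °C − -7.87 °C)/0.2519 = 120 W

Q = 120 W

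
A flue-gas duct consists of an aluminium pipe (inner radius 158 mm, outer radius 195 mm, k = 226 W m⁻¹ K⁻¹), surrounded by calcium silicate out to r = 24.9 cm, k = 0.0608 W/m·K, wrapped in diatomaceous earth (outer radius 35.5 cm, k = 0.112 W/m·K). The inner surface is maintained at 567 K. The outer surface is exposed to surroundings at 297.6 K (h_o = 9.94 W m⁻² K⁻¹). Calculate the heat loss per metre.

Series thermal resistances, inner to outer:
  R'_aluminium = ln(0.195/0.158)/(2πk) = 0.2104/(2π·226) = 1.482×10^-4 m·K/W
  R'_calcium silicate = ln(0.249/0.195)/(2πk) = 0.2445/(2π·0.0608) = 0.6399 m·K/W
  R'_diatomaceous earth = ln(0.355/0.249)/(2πk) = 0.3547/(2π·0.112) = 0.5040 m·K/W
  R'_conv,out = 1/(2πr h) = 1/(2π·0.355·9.94) = 0.04510 m·K/W
ΣR = 1.482×10^-4 + 0.6399 + 0.5040 + 0.04510 = 1.189 m·K/W
Q' = ΔT/ΣR = (567 K − 297.6 K)/1.189 = 227 W/m

Q' = 227 W/m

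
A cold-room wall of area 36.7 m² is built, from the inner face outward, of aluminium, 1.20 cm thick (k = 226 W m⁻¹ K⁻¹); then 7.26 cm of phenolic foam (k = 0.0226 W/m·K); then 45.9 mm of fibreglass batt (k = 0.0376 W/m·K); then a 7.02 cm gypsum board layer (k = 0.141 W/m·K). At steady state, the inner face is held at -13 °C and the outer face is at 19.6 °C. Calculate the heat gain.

Q = 243 W

Treat each layer as a resistance in series:
  R_aluminium = L/(kA) = 0.0120/(226·36.7) = 1.447×10^-6 K/W
  R_phenolic foam = L/(kA) = 0.0726/(0.0226·36.7) = 0.08753 K/W
  R_fibreglass batt = L/(kA) = 0.0459/(0.0376·36.7) = 0.03326 K/W
  R_gypsum board = L/(kA) = 0.0702/(0.141·36.7) = 0.01357 K/W
ΣR = 1.447×10^-6 + 0.08753 + 0.03326 + 0.01357 = 0.1344 K/W
Q = ΔT/ΣR = (-13 °C − 19.6 °C)/0.1344 = -243 W
(Negative Q ⇒ heat flows inward; heat gain = 243 W.)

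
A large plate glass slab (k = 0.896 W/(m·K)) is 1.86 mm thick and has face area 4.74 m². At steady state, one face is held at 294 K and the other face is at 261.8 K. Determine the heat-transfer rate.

Q = kA·ΔT/L = 0.896 × 4.74 × |294 K − 261.8 K| / 0.00186 = 73500 W

Q = 73500 W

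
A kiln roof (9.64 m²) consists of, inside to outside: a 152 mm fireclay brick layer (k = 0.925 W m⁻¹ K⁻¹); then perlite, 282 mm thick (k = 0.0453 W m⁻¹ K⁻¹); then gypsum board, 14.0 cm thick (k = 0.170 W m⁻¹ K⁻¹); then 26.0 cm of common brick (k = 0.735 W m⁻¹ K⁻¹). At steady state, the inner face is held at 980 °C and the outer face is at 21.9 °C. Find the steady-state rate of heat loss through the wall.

Q = 1220 W

Resistance network (inner→outer):
  R_fireclay brick = L/(kA) = 0.152/(0.925·9.64) = 0.01705 K/W
  R_perlite = L/(kA) = 0.282/(0.0453·9.64) = 0.6458 K/W
  R_gypsum board = L/(kA) = 0.140/(0.170·9.64) = 0.08543 K/W
  R_common brick = L/(kA) = 0.260/(0.735·9.64) = 0.03670 K/W
ΣR = 0.01705 + 0.6458 + 0.08543 + 0.03670 = 0.7850 K/W
Q = ΔT/ΣR = (980 °C − 21.9 °C)/0.7850 = 1220 W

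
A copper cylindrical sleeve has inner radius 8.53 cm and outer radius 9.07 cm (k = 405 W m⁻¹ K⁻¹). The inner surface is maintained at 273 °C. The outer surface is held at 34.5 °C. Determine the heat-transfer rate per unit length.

Q' = 2πk·ΔT/ln(r₂/r₁) = 2π × 405 × 238.5 / ln(0.0907/0.0853) = 9.89×10^6 W/m

Q' = 9.89×10^6 W/m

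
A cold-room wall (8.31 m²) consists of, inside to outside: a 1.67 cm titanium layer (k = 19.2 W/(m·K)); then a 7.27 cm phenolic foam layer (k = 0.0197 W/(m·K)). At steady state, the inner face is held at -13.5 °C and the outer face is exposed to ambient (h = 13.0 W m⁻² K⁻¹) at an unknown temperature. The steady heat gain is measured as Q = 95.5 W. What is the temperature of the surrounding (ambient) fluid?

Series resistances:
  R_titanium = L/(kA) = 0.0167/(19.2·8.31) = 1.047×10^-4 K/W
  R_phenolic foam = L/(kA) = 0.0727/(0.0197·8.31) = 0.4441 K/W
  R_conv,out = 1/(hA) = 1/(13.0·8.31) = 0.009257 K/W
ΣR = 0.4534 K/W
ΔT = Q·ΣR = 95.5 × 0.4534 = 43.30 K
Heat flows inward, so T_out = T_in + ΔT = -13.5 + 43.30 = 29.8 °C

T_out = 29.8 °C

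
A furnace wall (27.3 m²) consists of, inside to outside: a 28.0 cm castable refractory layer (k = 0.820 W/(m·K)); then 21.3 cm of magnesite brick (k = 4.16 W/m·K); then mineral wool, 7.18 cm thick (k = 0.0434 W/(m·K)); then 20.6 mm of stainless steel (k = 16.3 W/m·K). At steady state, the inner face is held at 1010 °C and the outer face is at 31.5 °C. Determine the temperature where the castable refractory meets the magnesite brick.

Treat each layer as a resistance in series:
  R_castable refractory = L/(kA) = 0.280/(0.820·27.3) = 0.01251 K/W
  R_magnesite brick = L/(kA) = 0.213/(4.16·27.3) = 0.001876 K/W
  R_mineral wool = L/(kA) = 0.0718/(0.0434·27.3) = 0.06060 K/W
  R_stainless steel = L/(kA) = 0.0206/(16.3·27.3) = 4.629×10^-5 K/W
ΣR = 0.01251 + 0.001876 + 0.06060 + 4.629×10^-5 = 0.07503 K/W
Q = ΔT/ΣR = (1010 °C − 31.5 °C)/0.07503 = 13040 W
From the inner boundary to the castable refractory/magnesite brick interface, ΣR_partial = 0.01251 K/W.
T_interface = T_in − Q·ΣR_partial = 1010 °C − (13040)(0.01251) = 847 °C

T = 847 °C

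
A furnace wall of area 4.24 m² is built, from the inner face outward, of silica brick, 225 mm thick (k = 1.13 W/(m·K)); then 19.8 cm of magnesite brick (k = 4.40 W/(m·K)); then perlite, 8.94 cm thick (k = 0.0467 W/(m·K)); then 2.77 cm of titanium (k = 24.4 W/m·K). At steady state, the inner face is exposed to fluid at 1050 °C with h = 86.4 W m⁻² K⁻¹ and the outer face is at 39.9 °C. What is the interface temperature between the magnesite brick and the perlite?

Treat each layer as a resistance in series:
  R_conv,in = 1/(hA) = 1/(86.4·4.24) = 0.002730 K/W
  R_silica brick = L/(kA) = 0.225/(1.13·4.24) = 0.04696 K/W
  R_magnesite brick = L/(kA) = 0.198/(4.40·4.24) = 0.01061 K/W
  R_perlite = L/(kA) = 0.0894/(0.0467·4.24) = 0.4515 K/W
  R_titanium = L/(kA) = 0.0277/(24.4·4.24) = 2.677×10^-4 K/W
ΣR = 0.002730 + 0.04696 + 0.01061 + 0.4515 + 2.677×10^-4 = 0.5121 K/W
Q = ΔT/ΣR = (1050 °C − 39.9 °C)/0.5121 = 1972 W
From the inner boundary to the magnesite brick/perlite interface, ΣR_partial = 0.06030 K/W.
T_interface = T_in − Q·ΣR_partial = 1050 °C − (1972)(0.06030) = 931 °C

T = 931 °C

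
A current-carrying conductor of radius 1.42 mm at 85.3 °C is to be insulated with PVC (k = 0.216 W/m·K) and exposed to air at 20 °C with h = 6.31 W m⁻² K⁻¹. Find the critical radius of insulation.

For a cylinder, r_cr = k_ins/h = 0.216/6.31 = 0.0342 m = 3.42 cm

r_cr = 3.42 cm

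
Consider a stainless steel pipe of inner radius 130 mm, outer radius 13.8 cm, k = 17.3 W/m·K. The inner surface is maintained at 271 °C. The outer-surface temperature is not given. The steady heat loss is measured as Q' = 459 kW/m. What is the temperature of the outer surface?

Sum the resistances:
  R'_stainless steel = ln(0.138/0.130)/(2πk) = 0.05972/(2π·17.3) = 5.494×10^-4 m·K/W
ΣR = 5.494×10^-4 m·K/W
ΔT = Q'·ΣR = 4.59×10^5 × 5.494×10^-4 = 252.2 K
Heat flows outward, so T_out = T_in − ΔT = 271 − 252.2 = 18.8 °C

T_out = 18.8 °C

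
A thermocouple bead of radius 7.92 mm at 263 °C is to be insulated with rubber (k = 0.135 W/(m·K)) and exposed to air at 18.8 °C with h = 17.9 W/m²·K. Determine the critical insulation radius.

r_cr = 1.51 cm

For a sphere, r_cr = 2k_ins/h = 2·0.135/17.9 = 0.0151 m = 1.51 cm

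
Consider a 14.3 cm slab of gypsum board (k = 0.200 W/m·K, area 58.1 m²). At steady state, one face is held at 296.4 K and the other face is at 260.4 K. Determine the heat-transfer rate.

Q = 2.93 kW

Q = kA·ΔT/L = 0.200 × 58.1 × |296.4 K − 260.4 K| / 0.143 = 2930 W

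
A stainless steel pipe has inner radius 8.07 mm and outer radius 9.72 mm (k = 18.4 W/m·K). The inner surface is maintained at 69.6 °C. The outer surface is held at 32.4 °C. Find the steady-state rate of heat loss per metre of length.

Q' = 23.1 kW/m

Q' = 2πk·ΔT/ln(r₂/r₁) = 2π × 18.4 × 37.2 / ln(0.00972/0.00807) = 23100 W/m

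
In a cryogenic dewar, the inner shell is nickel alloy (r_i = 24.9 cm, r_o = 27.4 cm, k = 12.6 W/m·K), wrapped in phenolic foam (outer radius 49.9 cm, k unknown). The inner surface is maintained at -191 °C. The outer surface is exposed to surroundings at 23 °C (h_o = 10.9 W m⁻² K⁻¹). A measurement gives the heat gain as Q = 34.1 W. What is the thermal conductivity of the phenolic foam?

k = 0.0210 W/m·K

ΣR = ΔT/Q = |-191 − 23|/34.1 = 6.276 K/W
Known resistances:
  R_nickel alloy = (1/0.249 − 1/0.274)/(4πk) = 0.3664/(4π·12.6) = 0.002314 K/W
  R_conv,out = 1/(4πr²h) = 1/(4π·0.499²·10.9) = 0.02932 K/W
R_phenolic foam = ΣR − ΣR_known = 6.276 − 0.03163 = 6.244 K/W
(1/r₁−1/r₂)/(4πk) = 6.244 ⇒ k = 1.646/(4π·6.244) = 0.0210 W/m·K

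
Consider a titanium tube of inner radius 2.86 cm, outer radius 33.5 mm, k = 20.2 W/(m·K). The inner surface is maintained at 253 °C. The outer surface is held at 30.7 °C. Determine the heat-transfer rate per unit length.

Q' = 178 kW/m

Q' = 2πk·ΔT/ln(r₂/r₁) = 2π × 20.2 × 222.3 / ln(0.0335/0.0286) = 1.78×10^5 W/m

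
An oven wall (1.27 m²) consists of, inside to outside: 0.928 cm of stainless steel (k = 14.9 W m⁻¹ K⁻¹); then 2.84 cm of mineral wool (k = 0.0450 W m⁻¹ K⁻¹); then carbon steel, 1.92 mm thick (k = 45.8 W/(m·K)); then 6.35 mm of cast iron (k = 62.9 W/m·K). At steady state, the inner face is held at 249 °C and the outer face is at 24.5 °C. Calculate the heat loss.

Treat each layer as a resistance in series:
  R_stainless steel = L/(kA) = 0.00928/(14.9·1.27) = 4.904×10^-4 K/W
  R_mineral wool = L/(kA) = 0.0284/(0.0450·1.27) = 0.4969 K/W
  R_carbon steel = L/(kA) = 0.00192/(45.8·1.27) = 3.301×10^-5 K/W
  R_cast iron = L/(kA) = 0.00635/(62.9·1.27) = 7.949×10^-5 K/W
ΣR = 4.904×10^-4 + 0.4969 + 3.301×10^-5 + 7.949×10^-5 = 0.4975 K/W
Q = ΔT/ΣR = (249 °C − 24.5 °C)/0.4975 = 451 W

Q = 451 W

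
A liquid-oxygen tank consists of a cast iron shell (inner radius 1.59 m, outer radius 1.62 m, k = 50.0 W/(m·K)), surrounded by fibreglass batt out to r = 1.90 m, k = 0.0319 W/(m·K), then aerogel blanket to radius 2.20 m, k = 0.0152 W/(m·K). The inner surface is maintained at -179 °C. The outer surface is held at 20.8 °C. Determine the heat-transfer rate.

Q = 332 W

Resistance network (inner→outer):
  R_cast iron = (1/1.59 − 1/1.62)/(4πk) = 0.01165/(4π·50.0) = 1.854×10^-5 K/W
  R_fibreglass batt = (1/1.62 − 1/1.90)/(4πk) = 0.09097/(4π·0.0319) = 0.2269 K/W
  R_aerogel blanket = (1/1.90 − 1/2.20)/(4πk) = 0.07177/(4π·0.0152) = 0.3757 K/W
ΣR = 1.854×10^-5 + 0.2269 + 0.3757 = 0.6026 K/W
Q = ΔT/ΣR = (-179 °C − 20.8 °C)/0.6026 = -332 W
(Negative Q ⇒ heat flows inward; heat gain = 332 W.)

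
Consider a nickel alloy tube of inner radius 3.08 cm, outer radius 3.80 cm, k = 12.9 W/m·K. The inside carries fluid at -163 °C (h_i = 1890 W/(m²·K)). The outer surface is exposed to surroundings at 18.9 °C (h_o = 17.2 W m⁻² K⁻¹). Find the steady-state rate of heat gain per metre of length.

Q' = 731 W/m

Resistance network (inner→outer):
  R'_conv,in = 1/(2πr h) = 1/(2π·0.0308·1890) = 0.002734 m·K/W
  R'_nickel alloy = ln(0.0380/0.0308)/(2πk) = 0.2101/(2π·12.9) = 0.002592 m·K/W
  R'_conv,out = 1/(2πr h) = 1/(2π·0.0380·17.2) = 0.2435 m·K/W
ΣR = 0.002734 + 0.002592 + 0.2435 = 0.2488 m·K/W
Q' = ΔT/ΣR = (-163 °C − 18.9 °C)/0.2488 = -731 W/m
(Negative Q' ⇒ heat flows inward; heat gain = 731 W/m.)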